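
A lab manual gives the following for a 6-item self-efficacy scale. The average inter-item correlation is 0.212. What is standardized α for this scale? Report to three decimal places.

Standardized α = k·r̄ / (1 + (k−1)·r̄) = 6 × 0.212 / (1 + 5 × 0.212)
  = 1.2720 / 2.0600 = 0.617

standardized α = 0.617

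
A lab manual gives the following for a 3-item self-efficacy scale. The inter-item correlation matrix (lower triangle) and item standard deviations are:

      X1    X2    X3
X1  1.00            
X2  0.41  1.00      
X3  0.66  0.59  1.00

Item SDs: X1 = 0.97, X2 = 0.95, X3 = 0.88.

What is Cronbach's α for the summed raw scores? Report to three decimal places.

Σσ²ᵢ = 0.97² + 0.95² + 0.88² = 2.6178
Covariances σ_ij = r_ij · s_i · s_j:
  σ(X1,X2) = 0.41 × 0.97 × 0.95 = 0.3778
  σ(X1,X3) = 0.66 × 0.97 × 0.88 = 0.5634
  σ(X2,X3) = 0.59 × 0.95 × 0.88 = 0.4932
σ²_T = Σσ²ᵢ + 2·Σσ_ij = 2.6178 + 2 × 1.4344 = 5.4866
α = (3/2)·(1 − 2.6178/5.4866) = 0.784

α = 0.784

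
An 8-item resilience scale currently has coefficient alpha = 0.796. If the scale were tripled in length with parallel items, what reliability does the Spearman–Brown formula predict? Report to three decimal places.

predicted reliability = 0.921

Length factor m = 3
α' = m·α / (1 + (m−1)·α)
   = 3 × 0.796 / (1 + (3 − 1) × 0.796)
   = 2.3880 / 2.5920 = 0.921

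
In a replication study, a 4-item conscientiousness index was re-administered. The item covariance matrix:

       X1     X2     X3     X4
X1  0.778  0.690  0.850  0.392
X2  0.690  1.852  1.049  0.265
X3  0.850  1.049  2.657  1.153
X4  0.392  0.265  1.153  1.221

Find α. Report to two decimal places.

α = 0.77

sum of item variances = 0.778 + 1.852 + 2.657 + 1.221 = 6.508
Sum of off-diagonal covariances = 4.399
total variance = 6.508 + 2 × 4.399 = 15.306
α = (k/(k−1))·(1 − sum of item variances/total variance) = (4/3)·(1 − 6.508/15.306) = 0.77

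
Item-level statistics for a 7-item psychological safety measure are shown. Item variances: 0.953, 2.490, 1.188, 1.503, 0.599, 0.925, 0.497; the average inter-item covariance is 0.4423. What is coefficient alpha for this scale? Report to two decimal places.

Σσ²ᵢ = 0.953 + 2.490 + 1.188 + 1.503 + 0.599 + 0.925 + 0.497 = 8.155
Sum of the 21 distinct covariances = 21 × 0.4423 = 9.2883
Var(T) = Σσ²ᵢ + 2·Σcov = 8.155 + 2 × 9.2883 = 26.7316
α = (7/6)·(1 − 8.155/26.7316) = 0.81

coefficient alpha = 0.81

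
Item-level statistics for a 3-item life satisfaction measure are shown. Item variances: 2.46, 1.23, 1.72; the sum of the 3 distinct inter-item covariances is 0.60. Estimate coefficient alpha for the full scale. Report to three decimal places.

ΣVar(i) = 2.46 + 1.23 + 1.72 = 5.41
Sum of distinct covariances = 0.60
σ²_total = ΣVar(i) + 2·Σcov = 5.41 + 2 × 0.60 = 6.61
α = (3/2)·(1 − 5.41/6.61) = 0.272

coefficient alpha = 0.272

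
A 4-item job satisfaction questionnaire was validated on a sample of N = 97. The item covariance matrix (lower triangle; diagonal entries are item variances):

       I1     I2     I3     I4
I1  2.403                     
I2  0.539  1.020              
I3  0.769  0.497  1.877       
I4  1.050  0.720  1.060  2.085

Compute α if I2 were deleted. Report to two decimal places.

α = 0.71

Remaining items: I1, I3, I4 (k = 3).
Σσ²ᵢ = 2.403 + 1.877 + 2.085 = 6.365
σ²_total = 6.365 + 2 × 2.879 = 12.123
α (item deleted) = (3/2)·(1 − 6.365/12.123) = 0.71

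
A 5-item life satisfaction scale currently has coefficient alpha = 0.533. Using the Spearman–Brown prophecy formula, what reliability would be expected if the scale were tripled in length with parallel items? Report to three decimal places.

Length factor m = 3
α' = m·α / (1 + (m−1)·α)
   = 3 × 0.533 / (1 + (3 − 1) × 0.533)
   = 1.5990 / 2.0660 = 0.774

predicted reliability = 0.774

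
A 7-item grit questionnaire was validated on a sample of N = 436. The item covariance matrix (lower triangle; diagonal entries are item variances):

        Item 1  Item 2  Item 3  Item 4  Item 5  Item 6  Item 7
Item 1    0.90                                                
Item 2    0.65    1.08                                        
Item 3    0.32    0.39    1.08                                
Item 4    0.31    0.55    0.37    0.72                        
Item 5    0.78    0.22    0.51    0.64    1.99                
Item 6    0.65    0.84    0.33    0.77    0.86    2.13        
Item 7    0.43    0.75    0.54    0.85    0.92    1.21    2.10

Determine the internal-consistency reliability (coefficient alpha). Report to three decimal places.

Σσ²ᵢ = 0.90 + 1.08 + 1.08 + 0.72 + 1.99 + 2.13 + 2.10 = 10.00
Sum of off-diagonal covariances = 12.89
σ²_total = 10.00 + 2 × 12.89 = 35.78
α = (k/(k−1))·(1 − Σσ²ᵢ/σ²_total) = (7/6)·(1 − 10.00/35.78) = 0.841

coefficient alpha = 0.841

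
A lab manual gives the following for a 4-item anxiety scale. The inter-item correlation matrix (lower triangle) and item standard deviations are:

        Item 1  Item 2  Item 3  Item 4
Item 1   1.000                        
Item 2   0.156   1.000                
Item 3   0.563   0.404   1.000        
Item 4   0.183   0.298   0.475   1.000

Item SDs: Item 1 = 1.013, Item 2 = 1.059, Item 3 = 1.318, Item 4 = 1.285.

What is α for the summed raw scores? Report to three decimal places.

Σσ²ᵢ = 1.013² + 1.059² + 1.318² + 1.285² = 5.5360
Covariances σ_ij = r_ij · s_i · s_j:
  σ(Item 1,Item 2) = 0.156 × 1.013 × 1.059 = 0.1674
  σ(Item 1,Item 3) = 0.563 × 1.013 × 1.318 = 0.7517
  σ(Item 1,Item 4) = 0.183 × 1.013 × 1.285 = 0.2382
  σ(Item 2,Item 3) = 0.404 × 1.059 × 1.318 = 0.5639
  σ(Item 2,Item 4) = 0.298 × 1.059 × 1.285 = 0.4055
  σ(Item 3,Item 4) = 0.475 × 1.318 × 1.285 = 0.8045
σ²_T = Σσ²ᵢ + 2·Σσ_ij = 5.5360 + 2 × 2.9312 = 11.3984
α = (4/3)·(1 − 5.5360/11.3984) = 0.686

α = 0.686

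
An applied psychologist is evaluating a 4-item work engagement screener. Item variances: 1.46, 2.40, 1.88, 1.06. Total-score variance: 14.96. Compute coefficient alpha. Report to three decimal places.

Σσᵢ² = 1.46 + 2.40 + 1.88 + 1.06 = 6.80
α = (k/(k−1))·(1 − Σσᵢ²/Var(T)) = (4/3)·(1 − 6.80/14.96) = 0.727

α = 0.727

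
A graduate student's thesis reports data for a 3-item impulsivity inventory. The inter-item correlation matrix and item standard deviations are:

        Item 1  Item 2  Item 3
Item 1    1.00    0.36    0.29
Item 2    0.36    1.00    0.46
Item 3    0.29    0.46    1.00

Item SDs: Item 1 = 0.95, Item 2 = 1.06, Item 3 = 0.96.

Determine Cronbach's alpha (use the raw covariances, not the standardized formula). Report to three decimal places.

Σσ²ᵢ = 0.95² + 1.06² + 0.96² = 2.9477
Covariances σ_ij = r_ij · s_i · s_j:
  σ(Item 1,Item 2) = 0.36 × 0.95 × 1.06 = 0.3625
  σ(Item 1,Item 3) = 0.29 × 0.95 × 0.96 = 0.2645
  σ(Item 2,Item 3) = 0.46 × 1.06 × 0.96 = 0.4681
σ²_T = Σσ²ᵢ + 2·Σσ_ij = 2.9477 + 2 × 1.0951 = 5.1379
α = (3/2)·(1 − 2.9477/5.1379) = 0.639

α = 0.639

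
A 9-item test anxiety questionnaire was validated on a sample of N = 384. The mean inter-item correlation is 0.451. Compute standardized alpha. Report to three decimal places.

Standardized α = k·r̄ / (1 + (k−1)·r̄) = 9 × 0.451 / (1 + 8 × 0.451)
  = 4.0590 / 4.6080 = 0.881

α = 0.881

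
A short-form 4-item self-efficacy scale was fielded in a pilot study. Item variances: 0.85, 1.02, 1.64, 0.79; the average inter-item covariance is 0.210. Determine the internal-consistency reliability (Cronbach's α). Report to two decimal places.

Cronbach's α = 0.49

Σσ²ᵢ = 0.85 + 1.02 + 1.64 + 0.79 = 4.30
Sum of the 6 distinct covariances = 6 × 0.210 = 1.260
Var(T) = Σσ²ᵢ + 2·Σcov = 4.30 + 2 × 1.260 = 6.820
α = (4/3)·(1 − 4.30/6.820) = 0.49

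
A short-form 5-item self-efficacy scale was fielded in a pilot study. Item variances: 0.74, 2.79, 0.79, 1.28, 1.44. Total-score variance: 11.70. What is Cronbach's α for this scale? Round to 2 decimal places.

sum of item variances = 0.74 + 2.79 + 0.79 + 1.28 + 1.44 = 7.04
α = (k/(k−1))·(1 − sum of item variances/σ²_total) = (5/4)·(1 − 7.04/11.70) = 0.50

Cronbach's α = 0.50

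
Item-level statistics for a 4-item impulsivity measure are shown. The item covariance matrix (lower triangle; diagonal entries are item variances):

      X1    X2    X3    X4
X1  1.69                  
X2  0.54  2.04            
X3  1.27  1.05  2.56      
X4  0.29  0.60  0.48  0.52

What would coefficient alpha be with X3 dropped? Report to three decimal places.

Remaining items: X1, X2, X4 (k = 3).
Σσᵢ² = 1.69 + 2.04 + 0.52 = 4.25
σ²_total = 4.25 + 2 × 1.43 = 7.11
α (item deleted) = (3/2)·(1 − 4.25/7.11) = 0.603

coefficient alpha = 0.603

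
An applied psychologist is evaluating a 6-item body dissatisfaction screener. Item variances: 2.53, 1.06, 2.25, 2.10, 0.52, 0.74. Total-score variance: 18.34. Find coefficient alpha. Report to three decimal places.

Σσᵢ² = 2.53 + 1.06 + 2.25 + 2.10 + 0.52 + 0.74 = 9.20
α = (k/(k−1))·(1 − Σσᵢ²/σ²_T) = (6/5)·(1 − 9.20/18.34) = 0.598

coefficient alpha = 0.598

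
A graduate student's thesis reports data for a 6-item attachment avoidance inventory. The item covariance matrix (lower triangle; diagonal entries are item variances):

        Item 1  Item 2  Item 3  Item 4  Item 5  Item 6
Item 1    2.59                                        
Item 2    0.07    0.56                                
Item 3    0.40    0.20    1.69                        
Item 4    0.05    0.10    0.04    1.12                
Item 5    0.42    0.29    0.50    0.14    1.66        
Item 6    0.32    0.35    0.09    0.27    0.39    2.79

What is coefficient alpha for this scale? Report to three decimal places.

Σσᵢ² = 2.59 + 0.56 + 1.69 + 1.12 + 1.66 + 2.79 = 10.41
Sum of the distinct covariances = 3.63
total variance = 10.41 + 2 × 3.63 = 17.67
α = (k/(k−1))·(1 − Σσᵢ²/total variance) = (6/5)·(1 − 10.41/17.67) = 0.493

α = 0.493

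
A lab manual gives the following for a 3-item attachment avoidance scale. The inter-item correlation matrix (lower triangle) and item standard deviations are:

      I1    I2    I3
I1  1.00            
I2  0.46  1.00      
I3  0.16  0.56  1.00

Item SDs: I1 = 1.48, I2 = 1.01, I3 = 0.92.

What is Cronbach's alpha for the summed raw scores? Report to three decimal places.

Σσ²ᵢ = 1.48² + 1.01² + 0.92² = 4.0569
Covariances σ_ij = r_ij · s_i · s_j:
  σ(I1,I2) = 0.46 × 1.48 × 1.01 = 0.6876
  σ(I1,I3) = 0.16 × 1.48 × 0.92 = 0.2179
  σ(I2,I3) = 0.56 × 1.01 × 0.92 = 0.5204
σ²_T = Σσ²ᵢ + 2·Σσ_ij = 4.0569 + 2 × 1.4259 = 6.9087
α = (3/2)·(1 − 4.0569/6.9087) = 0.619

Cronbach's alpha = 0.619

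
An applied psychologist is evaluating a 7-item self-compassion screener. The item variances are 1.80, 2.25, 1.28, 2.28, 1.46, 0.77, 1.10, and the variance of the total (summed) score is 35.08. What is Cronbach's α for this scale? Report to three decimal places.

α = 0.803

Σσᵢ² = 1.80 + 2.25 + 1.28 + 2.28 + 1.46 + 0.77 + 1.10 = 10.94
α = (k/(k−1))·(1 − Σσᵢ²/Var(T)) = (7/6)·(1 − 10.94/35.08) = 0.803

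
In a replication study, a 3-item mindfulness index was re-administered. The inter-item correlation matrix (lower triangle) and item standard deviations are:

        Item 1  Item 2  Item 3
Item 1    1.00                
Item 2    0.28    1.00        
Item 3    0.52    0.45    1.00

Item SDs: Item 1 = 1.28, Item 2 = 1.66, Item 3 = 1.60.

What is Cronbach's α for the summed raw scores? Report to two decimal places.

α = 0.68

Σσ²ᵢ = 1.28² + 1.66² + 1.60² = 6.9540
Covariances σ_ij = r_ij · s_i · s_j:
  σ(Item 1,Item 2) = 0.28 × 1.28 × 1.66 = 0.5949
  σ(Item 1,Item 3) = 0.52 × 1.28 × 1.60 = 1.0650
  σ(Item 2,Item 3) = 0.45 × 1.66 × 1.60 = 1.1952
σ²_T = Σσ²ᵢ + 2·Σσ_ij = 6.9540 + 2 × 2.8551 = 12.6642
α = (3/2)·(1 − 6.9540/12.6642) = 0.68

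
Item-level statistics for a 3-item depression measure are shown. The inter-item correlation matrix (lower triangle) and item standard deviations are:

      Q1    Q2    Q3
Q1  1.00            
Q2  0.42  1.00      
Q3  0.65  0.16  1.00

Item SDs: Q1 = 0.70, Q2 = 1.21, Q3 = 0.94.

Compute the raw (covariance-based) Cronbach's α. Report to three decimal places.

Cronbach's α = 0.607

Σσ²ᵢ = 0.70² + 1.21² + 0.94² = 2.8377
Covariances σ_ij = r_ij · s_i · s_j:
  σ(Q1,Q2) = 0.42 × 0.70 × 1.21 = 0.3557
  σ(Q1,Q3) = 0.65 × 0.70 × 0.94 = 0.4277
  σ(Q2,Q3) = 0.16 × 1.21 × 0.94 = 0.1820
σ²_T = Σσ²ᵢ + 2·Σσ_ij = 2.8377 + 2 × 0.9654 = 4.7685
α = (3/2)·(1 − 2.8377/4.7685) = 0.607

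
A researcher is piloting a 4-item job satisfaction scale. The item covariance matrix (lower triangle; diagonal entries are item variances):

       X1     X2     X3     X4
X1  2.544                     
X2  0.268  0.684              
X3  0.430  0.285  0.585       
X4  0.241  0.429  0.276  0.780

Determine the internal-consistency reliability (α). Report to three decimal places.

α = 0.609

sum of item variances = 2.544 + 0.684 + 0.585 + 0.780 = 4.593
Σ_{i<j} σ_ij = 1.929
total variance = 4.593 + 2 × 1.929 = 8.451
α = (k/(k−1))·(1 − sum of item variances/total variance) = (4/3)·(1 − 4.593/8.451) = 0.609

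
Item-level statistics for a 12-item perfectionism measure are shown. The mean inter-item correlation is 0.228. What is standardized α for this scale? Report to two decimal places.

standardized α = 0.78

Standardized α = k·r̄ / (1 + (k−1)·r̄) = 12 × 0.228 / (1 + 11 × 0.228)
  = 2.7360 / 3.5080 = 0.78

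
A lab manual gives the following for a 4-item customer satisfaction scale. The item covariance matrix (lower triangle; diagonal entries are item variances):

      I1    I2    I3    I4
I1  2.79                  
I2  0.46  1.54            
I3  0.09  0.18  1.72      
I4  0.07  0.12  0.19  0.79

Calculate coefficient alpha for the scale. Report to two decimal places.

Σσ²ᵢ = 2.79 + 1.54 + 1.72 + 0.79 = 6.84
Σ_{i<j} σ_ij = 1.11
σ²_total = 6.84 + 2 × 1.11 = 9.06
α = (k/(k−1))·(1 − Σσ²ᵢ/σ²_total) = (4/3)·(1 − 6.84/9.06) = 0.33

α = 0.33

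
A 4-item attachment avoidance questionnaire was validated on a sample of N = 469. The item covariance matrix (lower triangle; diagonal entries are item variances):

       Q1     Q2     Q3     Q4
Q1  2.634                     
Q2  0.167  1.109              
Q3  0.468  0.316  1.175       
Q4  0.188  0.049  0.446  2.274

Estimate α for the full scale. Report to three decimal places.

α = 0.417

sum of item variances = 2.634 + 1.109 + 1.175 + 2.274 = 7.192
Sum of the distinct covariances = 1.634
σ²_total = 7.192 + 2 × 1.634 = 10.460
α = (k/(k−1))·(1 − sum of item variances/σ²_total) = (4/3)·(1 − 7.192/10.460) = 0.417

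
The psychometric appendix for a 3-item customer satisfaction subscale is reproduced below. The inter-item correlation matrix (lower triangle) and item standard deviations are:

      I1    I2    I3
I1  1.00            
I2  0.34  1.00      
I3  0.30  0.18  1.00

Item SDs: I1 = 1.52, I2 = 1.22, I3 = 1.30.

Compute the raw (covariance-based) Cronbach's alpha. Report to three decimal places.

Σσ²ᵢ = 1.52² + 1.22² + 1.30² = 5.4888
Covariances σ_ij = r_ij · s_i · s_j:
  σ(I1,I2) = 0.34 × 1.52 × 1.22 = 0.6305
  σ(I1,I3) = 0.30 × 1.52 × 1.30 = 0.5928
  σ(I2,I3) = 0.18 × 1.22 × 1.30 = 0.2855
σ²_T = Σσ²ᵢ + 2·Σσ_ij = 5.4888 + 2 × 1.5088 = 8.5064
α = (3/2)·(1 − 5.4888/8.5064) = 0.532

α = 0.532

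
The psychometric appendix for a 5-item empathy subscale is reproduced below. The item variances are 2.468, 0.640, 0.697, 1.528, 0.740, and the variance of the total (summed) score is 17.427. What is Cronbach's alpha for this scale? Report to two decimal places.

ΣVar(i) = 2.468 + 0.640 + 0.697 + 1.528 + 0.740 = 6.073
α = (k/(k−1))·(1 − ΣVar(i)/σ²_total) = (5/4)·(1 − 6.073/17.427) = 0.81

Cronbach's alpha = 0.81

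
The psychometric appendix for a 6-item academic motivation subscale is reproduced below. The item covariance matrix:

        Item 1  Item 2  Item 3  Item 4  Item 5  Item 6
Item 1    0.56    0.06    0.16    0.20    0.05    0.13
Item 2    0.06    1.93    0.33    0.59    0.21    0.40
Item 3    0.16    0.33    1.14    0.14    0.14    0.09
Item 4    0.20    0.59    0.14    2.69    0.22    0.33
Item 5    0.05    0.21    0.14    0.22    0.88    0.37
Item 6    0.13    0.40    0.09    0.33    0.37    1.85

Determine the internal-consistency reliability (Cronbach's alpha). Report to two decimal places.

α = 0.52

sum of item variances = 0.56 + 1.93 + 1.14 + 2.69 + 0.88 + 1.85 = 9.05
Σ_{i<j} σ_ij = 3.42
σ²_T = 9.05 + 2 × 3.42 = 15.89
α = (k/(k−1))·(1 − sum of item variances/σ²_T) = (6/5)·(1 − 9.05/15.89) = 0.52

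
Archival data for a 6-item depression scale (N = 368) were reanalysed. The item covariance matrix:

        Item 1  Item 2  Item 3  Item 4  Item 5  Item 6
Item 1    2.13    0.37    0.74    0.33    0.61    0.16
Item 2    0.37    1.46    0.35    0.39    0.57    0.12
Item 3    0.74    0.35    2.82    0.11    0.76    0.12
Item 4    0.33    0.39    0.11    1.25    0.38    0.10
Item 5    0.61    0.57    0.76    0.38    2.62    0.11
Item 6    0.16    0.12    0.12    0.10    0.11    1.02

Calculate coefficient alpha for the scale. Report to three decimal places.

α = 0.576

Σσᵢ² = 2.13 + 1.46 + 2.82 + 1.25 + 2.62 + 1.02 = 11.30
Σ_{i<j} σ_ij = 5.22
σ²_T = 11.30 + 2 × 5.22 = 21.74
α = (k/(k−1))·(1 − Σσᵢ²/σ²_T) = (6/5)·(1 − 11.30/21.74) = 0.576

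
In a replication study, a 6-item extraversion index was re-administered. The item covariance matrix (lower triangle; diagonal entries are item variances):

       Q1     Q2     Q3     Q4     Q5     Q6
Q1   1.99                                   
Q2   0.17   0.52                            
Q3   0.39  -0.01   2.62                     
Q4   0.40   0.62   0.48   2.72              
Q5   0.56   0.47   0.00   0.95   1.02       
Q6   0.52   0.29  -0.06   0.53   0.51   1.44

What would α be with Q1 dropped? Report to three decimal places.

α = 0.595

Remaining items: Q2, Q3, Q4, Q5, Q6 (k = 5).
Σσᵢ² = 0.52 + 2.62 + 2.72 + 1.02 + 1.44 = 8.32
σ²_total = 8.32 + 2 × 3.78 = 15.88
α (item deleted) = (5/4)·(1 − 8.32/15.88) = 0.595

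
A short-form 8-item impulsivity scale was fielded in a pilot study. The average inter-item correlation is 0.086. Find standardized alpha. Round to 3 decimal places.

Standardized α = k·r̄ / (1 + (k−1)·r̄) = 8 × 0.086 / (1 + 7 × 0.086)
  = 0.6880 / 1.6020 = 0.429

standardized alpha = 0.429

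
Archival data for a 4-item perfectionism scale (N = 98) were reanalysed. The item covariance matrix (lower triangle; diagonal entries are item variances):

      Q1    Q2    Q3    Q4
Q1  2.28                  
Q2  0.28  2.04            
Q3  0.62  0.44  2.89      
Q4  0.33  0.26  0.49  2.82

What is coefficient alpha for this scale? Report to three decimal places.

coefficient alpha = 0.434

Σσᵢ² = 2.28 + 2.04 + 2.89 + 2.82 = 10.03
Σ_{i<j} σ_ij = 2.42
σ²_T = 10.03 + 2 × 2.42 = 14.87
α = (k/(k−1))·(1 − Σσᵢ²/σ²_T) = (4/3)·(1 − 10.03/14.87) = 0.434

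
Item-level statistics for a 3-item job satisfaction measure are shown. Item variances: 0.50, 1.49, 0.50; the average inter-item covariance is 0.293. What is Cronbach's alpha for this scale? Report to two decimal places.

α = 0.62

Σσᵢ² = 0.50 + 1.49 + 0.50 = 2.49
Sum of the 3 distinct covariances = 3 × 0.293 = 0.879
Var(T) = Σσᵢ² + 2·Σcov = 2.49 + 2 × 0.879 = 4.248
α = (3/2)·(1 − 2.49/4.248) = 0.62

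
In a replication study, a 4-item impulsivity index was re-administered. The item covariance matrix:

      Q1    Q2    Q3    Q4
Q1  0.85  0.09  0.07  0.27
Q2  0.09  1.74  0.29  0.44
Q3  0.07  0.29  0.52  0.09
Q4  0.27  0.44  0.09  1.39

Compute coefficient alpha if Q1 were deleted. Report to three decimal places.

Remaining items: Q2, Q3, Q4 (k = 3).
sum of item variances = 1.74 + 0.52 + 1.39 = 3.65
total variance = 3.65 + 2 × 0.82 = 5.29
α (item deleted) = (3/2)·(1 − 3.65/5.29) = 0.465

coefficient alpha = 0.465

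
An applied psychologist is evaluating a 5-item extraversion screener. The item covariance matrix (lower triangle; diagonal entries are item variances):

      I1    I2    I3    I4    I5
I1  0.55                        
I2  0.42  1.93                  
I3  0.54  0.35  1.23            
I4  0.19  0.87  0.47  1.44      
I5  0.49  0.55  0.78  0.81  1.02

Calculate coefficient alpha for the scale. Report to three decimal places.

α = 0.799

ΣVar(i) = 0.55 + 1.93 + 1.23 + 1.44 + 1.02 = 6.17
Sum of the distinct covariances = 5.47
σ²_T = 6.17 + 2 × 5.47 = 17.11
α = (k/(k−1))·(1 − ΣVar(i)/σ²_T) = (5/4)·(1 − 6.17/17.11) = 0.799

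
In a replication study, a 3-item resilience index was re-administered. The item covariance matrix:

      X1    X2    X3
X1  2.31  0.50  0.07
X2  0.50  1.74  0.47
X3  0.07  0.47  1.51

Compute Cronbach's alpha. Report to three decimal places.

α = 0.408

sum of item variances = 2.31 + 1.74 + 1.51 = 5.56
Sum of off-diagonal covariances = 1.04
σ²_T = 5.56 + 2 × 1.04 = 7.64
α = (k/(k−1))·(1 − sum of item variances/σ²_T) = (3/2)·(1 − 5.56/7.64) = 0.408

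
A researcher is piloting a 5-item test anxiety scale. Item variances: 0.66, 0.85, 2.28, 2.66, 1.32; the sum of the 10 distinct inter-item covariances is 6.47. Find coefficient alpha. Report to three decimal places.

Σσ²ᵢ = 0.66 + 0.85 + 2.28 + 2.66 + 1.32 = 7.77
Sum of distinct covariances = 6.47
Var(T) = Σσ²ᵢ + 2·Σcov = 7.77 + 2 × 6.47 = 20.71
α = (5/4)·(1 − 7.77/20.71) = 0.781

coefficient alpha = 0.781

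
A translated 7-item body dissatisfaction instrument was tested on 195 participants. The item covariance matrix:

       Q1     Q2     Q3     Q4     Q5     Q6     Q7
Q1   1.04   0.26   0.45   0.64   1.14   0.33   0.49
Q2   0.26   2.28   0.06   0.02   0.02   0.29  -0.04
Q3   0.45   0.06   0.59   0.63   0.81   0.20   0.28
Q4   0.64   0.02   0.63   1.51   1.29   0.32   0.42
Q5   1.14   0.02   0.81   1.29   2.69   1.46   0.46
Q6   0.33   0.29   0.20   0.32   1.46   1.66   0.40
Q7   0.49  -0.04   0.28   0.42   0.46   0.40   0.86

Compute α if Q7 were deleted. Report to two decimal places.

Remaining items: Q1, Q2, Q3, Q4, Q5, Q6 (k = 6).
Σσ²ᵢ = 1.04 + 2.28 + 0.59 + 1.51 + 2.69 + 1.66 = 9.77
Var(T) = 9.77 + 2 × 7.92 = 25.61
α (item deleted) = (6/5)·(1 − 9.77/25.61) = 0.74

α = 0.74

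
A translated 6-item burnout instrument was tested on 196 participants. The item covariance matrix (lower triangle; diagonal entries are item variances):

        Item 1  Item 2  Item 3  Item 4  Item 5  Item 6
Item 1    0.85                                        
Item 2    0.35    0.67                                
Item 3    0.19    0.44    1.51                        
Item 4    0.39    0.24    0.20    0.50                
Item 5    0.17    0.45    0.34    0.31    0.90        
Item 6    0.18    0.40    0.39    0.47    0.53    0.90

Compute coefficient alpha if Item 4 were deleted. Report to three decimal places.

Remaining items: Item 1, Item 2, Item 3, Item 5, Item 6 (k = 5).
ΣVar(i) = 0.85 + 0.67 + 1.51 + 0.90 + 0.90 = 4.83
Var(T) = 4.83 + 2 × 3.44 = 11.71
α (item deleted) = (5/4)·(1 − 4.83/11.71) = 0.734

coefficient alpha = 0.734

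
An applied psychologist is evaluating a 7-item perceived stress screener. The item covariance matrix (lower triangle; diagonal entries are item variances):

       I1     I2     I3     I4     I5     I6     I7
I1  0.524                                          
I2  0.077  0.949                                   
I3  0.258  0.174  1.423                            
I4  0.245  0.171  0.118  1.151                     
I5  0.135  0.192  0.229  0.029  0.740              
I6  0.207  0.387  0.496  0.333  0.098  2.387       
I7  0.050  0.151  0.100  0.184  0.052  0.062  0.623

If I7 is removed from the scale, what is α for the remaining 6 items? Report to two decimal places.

Remaining items: I1, I2, I3, I4, I5, I6 (k = 6).
ΣVar(i) = 0.524 + 0.949 + 1.423 + 1.151 + 0.740 + 2.387 = 7.174
total variance = 7.174 + 2 × 3.149 = 13.472
α (item deleted) = (6/5)·(1 − 7.174/13.472) = 0.56

α = 0.56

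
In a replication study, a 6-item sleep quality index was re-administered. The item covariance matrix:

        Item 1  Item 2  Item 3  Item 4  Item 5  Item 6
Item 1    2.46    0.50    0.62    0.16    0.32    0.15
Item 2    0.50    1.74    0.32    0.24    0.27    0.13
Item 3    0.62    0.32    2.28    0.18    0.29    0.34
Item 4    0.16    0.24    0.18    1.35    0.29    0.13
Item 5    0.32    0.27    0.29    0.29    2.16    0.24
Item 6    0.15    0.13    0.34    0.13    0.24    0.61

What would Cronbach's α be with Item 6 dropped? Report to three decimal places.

α = 0.487

Remaining items: Item 1, Item 2, Item 3, Item 4, Item 5 (k = 5).
Σσᵢ² = 2.46 + 1.74 + 2.28 + 1.35 + 2.16 = 9.99
σ²_total = 9.99 + 2 × 3.19 = 16.37
α (item deleted) = (5/4)·(1 − 9.99/16.37) = 0.487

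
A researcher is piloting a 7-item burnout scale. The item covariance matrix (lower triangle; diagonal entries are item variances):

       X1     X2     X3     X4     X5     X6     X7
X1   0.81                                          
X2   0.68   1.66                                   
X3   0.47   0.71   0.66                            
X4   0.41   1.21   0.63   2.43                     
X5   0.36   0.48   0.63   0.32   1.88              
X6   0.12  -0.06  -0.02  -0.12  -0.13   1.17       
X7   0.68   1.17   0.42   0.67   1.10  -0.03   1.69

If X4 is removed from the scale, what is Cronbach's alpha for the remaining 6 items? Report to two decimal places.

α = 0.75

Remaining items: X1, X2, X3, X5, X6, X7 (k = 6).
ΣVar(i) = 0.81 + 1.66 + 0.66 + 1.88 + 1.17 + 1.69 = 7.87
σ²_total = 7.87 + 2 × 6.58 = 21.03
α (item deleted) = (6/5)·(1 − 7.87/21.03) = 0.75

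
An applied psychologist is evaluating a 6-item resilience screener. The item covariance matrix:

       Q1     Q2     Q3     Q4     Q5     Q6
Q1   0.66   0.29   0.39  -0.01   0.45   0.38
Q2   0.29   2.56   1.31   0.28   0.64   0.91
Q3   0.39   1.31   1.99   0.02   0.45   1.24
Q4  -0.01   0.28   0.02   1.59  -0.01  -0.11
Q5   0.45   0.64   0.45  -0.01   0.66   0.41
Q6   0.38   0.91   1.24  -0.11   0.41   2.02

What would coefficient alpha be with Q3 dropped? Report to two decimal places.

Remaining items: Q1, Q2, Q4, Q5, Q6 (k = 5).
Σσ²ᵢ = 0.66 + 2.56 + 1.59 + 0.66 + 2.02 = 7.49
σ²_T = 7.49 + 2 × 3.23 = 13.95
α (item deleted) = (5/4)·(1 − 7.49/13.95) = 0.58

coefficient alpha = 0.58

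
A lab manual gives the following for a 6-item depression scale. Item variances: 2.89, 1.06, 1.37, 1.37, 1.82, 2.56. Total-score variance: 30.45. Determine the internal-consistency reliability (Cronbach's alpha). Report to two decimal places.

α = 0.76

sum of item variances = 2.89 + 1.06 + 1.37 + 1.37 + 1.82 + 2.56 = 11.07
α = (k/(k−1))·(1 − sum of item variances/σ²_T) = (6/5)·(1 − 11.07/30.45) = 0.76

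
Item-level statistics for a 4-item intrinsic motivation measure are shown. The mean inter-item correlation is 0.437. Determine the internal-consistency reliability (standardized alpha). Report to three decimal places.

α = 0.756

Standardized α = k·r̄ / (1 + (k−1)·r̄) = 4 × 0.437 / (1 + 3 × 0.437)
  = 1.7480 / 2.3110 = 0.756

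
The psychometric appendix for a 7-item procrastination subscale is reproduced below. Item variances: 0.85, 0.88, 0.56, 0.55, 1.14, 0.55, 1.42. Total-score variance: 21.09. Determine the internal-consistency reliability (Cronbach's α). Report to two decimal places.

α = 0.84

ΣVar(i) = 0.85 + 0.88 + 0.56 + 0.55 + 1.14 + 0.55 + 1.42 = 5.95
α = (k/(k−1))·(1 − ΣVar(i)/Var(T)) = (7/6)·(1 − 5.95/21.09) = 0.84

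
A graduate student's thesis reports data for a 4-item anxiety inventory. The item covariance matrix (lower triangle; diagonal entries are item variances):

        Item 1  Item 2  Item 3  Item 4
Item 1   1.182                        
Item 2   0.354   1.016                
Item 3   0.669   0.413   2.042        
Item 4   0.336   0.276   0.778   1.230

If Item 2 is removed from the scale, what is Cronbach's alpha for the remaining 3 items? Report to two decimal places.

Cronbach's alpha = 0.67

Remaining items: Item 1, Item 3, Item 4 (k = 3).
ΣVar(i) = 1.182 + 2.042 + 1.230 = 4.454
σ²_T = 4.454 + 2 × 1.783 = 8.020
α (item deleted) = (3/2)·(1 − 4.454/8.020) = 0.67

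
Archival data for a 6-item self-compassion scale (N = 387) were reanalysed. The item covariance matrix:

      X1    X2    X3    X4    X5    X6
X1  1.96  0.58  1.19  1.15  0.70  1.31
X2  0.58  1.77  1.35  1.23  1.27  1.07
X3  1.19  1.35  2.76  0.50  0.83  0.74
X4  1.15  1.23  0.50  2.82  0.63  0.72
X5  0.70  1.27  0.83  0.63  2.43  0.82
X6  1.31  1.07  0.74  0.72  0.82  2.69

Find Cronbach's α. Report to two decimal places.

ΣVar(i) = 1.96 + 1.77 + 2.76 + 2.82 + 2.43 + 2.69 = 14.43
Sum of off-diagonal covariances = 14.09
σ²_T = 14.43 + 2 × 14.09 = 42.61
α = (k/(k−1))·(1 − ΣVar(i)/σ²_T) = (6/5)·(1 − 14.43/42.61) = 0.79

α = 0.79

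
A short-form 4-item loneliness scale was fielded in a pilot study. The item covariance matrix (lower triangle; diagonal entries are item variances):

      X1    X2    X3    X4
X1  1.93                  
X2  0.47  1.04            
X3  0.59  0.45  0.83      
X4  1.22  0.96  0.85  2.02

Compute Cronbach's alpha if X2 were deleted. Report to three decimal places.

α = 0.790

Remaining items: X1, X3, X4 (k = 3).
sum of item variances = 1.93 + 0.83 + 2.02 = 4.78
Var(T) = 4.78 + 2 × 2.66 = 10.10
α (item deleted) = (3/2)·(1 − 4.78/10.10) = 0.790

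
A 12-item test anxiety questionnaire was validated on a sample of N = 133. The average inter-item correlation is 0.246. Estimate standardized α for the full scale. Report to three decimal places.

Standardized α = k·r̄ / (1 + (k−1)·r̄) = 12 × 0.246 / (1 + 11 × 0.246)
  = 2.9520 / 3.7060 = 0.797

α = 0.797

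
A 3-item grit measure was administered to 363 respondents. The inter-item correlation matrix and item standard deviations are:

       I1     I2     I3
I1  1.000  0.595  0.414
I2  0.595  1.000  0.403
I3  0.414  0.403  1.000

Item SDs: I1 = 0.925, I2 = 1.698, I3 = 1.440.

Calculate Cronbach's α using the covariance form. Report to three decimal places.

α = 0.689

Σσ²ᵢ = 0.925² + 1.698² + 1.440² = 5.8124
Covariances σ_ij = r_ij · s_i · s_j:
  σ(I1,I2) = 0.595 × 0.925 × 1.698 = 0.9345
  σ(I1,I3) = 0.414 × 0.925 × 1.440 = 0.5514
  σ(I2,I3) = 0.403 × 1.698 × 1.440 = 0.9854
σ²_T = Σσ²ᵢ + 2·Σσ_ij = 5.8124 + 2 × 2.4713 = 10.7550
α = (3/2)·(1 − 5.8124/10.7550) = 0.689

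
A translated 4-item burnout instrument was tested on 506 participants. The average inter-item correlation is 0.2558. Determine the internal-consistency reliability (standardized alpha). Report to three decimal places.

standardized alpha = 0.579

Standardized α = k·r̄ / (1 + (k−1)·r̄) = 4 × 0.2558 / (1 + 3 × 0.2558)
  = 1.0232 / 1.7674 = 0.579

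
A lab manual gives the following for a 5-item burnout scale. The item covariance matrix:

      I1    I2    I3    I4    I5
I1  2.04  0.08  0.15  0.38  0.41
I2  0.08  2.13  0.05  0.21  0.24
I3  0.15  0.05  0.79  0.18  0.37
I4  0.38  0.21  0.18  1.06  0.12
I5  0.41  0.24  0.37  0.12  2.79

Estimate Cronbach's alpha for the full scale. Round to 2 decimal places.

sum of item variances = 2.04 + 2.13 + 0.79 + 1.06 + 2.79 = 8.81
Σ_{i<j} σ_ij = 2.19
total variance = 8.81 + 2 × 2.19 = 13.19
α = (k/(k−1))·(1 − sum of item variances/total variance) = (5/4)·(1 − 8.81/13.19) = 0.42

α = 0.42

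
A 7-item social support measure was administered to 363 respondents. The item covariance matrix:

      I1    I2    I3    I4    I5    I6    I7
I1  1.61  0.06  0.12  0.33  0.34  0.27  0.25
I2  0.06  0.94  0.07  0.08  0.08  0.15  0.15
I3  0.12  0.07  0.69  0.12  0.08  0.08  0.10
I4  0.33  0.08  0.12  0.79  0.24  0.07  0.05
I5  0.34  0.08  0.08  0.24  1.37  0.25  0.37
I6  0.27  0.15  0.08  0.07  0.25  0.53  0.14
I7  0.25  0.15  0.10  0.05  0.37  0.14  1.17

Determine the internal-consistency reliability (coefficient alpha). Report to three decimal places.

coefficient alpha = 0.571

ΣVar(i) = 1.61 + 0.94 + 0.69 + 0.79 + 1.37 + 0.53 + 1.17 = 7.10
Sum of off-diagonal covariances = 3.40
Var(T) = 7.10 + 2 × 3.40 = 13.90
α = (k/(k−1))·(1 − ΣVar(i)/Var(T)) = (7/6)·(1 − 7.10/13.90) = 0.571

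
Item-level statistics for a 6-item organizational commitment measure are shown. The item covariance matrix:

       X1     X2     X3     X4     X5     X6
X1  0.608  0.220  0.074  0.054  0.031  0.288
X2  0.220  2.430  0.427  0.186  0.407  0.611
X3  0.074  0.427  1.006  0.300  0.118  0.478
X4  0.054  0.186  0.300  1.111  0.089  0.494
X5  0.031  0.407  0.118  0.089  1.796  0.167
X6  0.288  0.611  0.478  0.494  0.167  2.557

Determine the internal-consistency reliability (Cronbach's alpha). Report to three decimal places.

Σσ²ᵢ = 0.608 + 2.430 + 1.006 + 1.111 + 1.796 + 2.557 = 9.508
Σ_{i<j} σ_ij = 3.944
σ²_total = 9.508 + 2 × 3.944 = 17.396
α = (k/(k−1))·(1 − Σσ²ᵢ/σ²_total) = (6/5)·(1 − 9.508/17.396) = 0.544

α = 0.544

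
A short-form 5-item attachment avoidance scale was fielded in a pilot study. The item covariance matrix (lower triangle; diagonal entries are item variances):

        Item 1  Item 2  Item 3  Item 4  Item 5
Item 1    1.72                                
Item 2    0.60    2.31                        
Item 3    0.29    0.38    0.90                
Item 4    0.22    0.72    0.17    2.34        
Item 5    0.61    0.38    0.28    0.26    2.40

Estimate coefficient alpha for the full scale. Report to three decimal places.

ΣVar(i) = 1.72 + 2.31 + 0.90 + 2.34 + 2.40 = 9.67
Σ_{i<j} σ_ij = 3.91
σ²_total = 9.67 + 2 × 3.91 = 17.49
α = (k/(k−1))·(1 − ΣVar(i)/σ²_total) = (5/4)·(1 − 9.67/17.49) = 0.559

coefficient alpha = 0.559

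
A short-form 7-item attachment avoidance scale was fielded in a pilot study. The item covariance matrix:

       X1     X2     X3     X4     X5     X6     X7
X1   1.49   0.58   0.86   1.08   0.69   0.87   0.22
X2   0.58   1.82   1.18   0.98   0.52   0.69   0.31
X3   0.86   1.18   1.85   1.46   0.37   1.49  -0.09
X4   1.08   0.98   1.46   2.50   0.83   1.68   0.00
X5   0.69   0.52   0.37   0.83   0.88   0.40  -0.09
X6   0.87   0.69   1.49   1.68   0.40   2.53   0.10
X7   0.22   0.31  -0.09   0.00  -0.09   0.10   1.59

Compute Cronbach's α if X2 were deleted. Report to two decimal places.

α = 0.77

Remaining items: X1, X3, X4, X5, X6, X7 (k = 6).
ΣVar(i) = 1.49 + 1.85 + 2.50 + 0.88 + 2.53 + 1.59 = 10.84
total variance = 10.84 + 2 × 9.87 = 30.58
α (item deleted) = (6/5)·(1 − 10.84/30.58) = 0.77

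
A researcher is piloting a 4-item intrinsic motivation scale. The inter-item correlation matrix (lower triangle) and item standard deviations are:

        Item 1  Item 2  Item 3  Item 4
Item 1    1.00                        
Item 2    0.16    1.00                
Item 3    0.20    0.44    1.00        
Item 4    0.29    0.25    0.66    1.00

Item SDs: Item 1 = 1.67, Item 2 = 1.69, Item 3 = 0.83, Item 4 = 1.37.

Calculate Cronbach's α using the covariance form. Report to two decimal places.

Σσ²ᵢ = 1.67² + 1.69² + 0.83² + 1.37² = 8.2108
Covariances σ_ij = r_ij · s_i · s_j:
  σ(Item 1,Item 2) = 0.16 × 1.67 × 1.69 = 0.4516
  σ(Item 1,Item 3) = 0.20 × 1.67 × 0.83 = 0.2772
  σ(Item 1,Item 4) = 0.29 × 1.67 × 1.37 = 0.6635
  σ(Item 2,Item 3) = 0.44 × 1.69 × 0.83 = 0.6172
  σ(Item 2,Item 4) = 0.25 × 1.69 × 1.37 = 0.5788
  σ(Item 3,Item 4) = 0.66 × 0.83 × 1.37 = 0.7505
σ²_T = Σσ²ᵢ + 2·Σσ_ij = 8.2108 + 2 × 3.3388 = 14.8884
α = (4/3)·(1 − 8.2108/14.8884) = 0.60

Cronbach's α = 0.60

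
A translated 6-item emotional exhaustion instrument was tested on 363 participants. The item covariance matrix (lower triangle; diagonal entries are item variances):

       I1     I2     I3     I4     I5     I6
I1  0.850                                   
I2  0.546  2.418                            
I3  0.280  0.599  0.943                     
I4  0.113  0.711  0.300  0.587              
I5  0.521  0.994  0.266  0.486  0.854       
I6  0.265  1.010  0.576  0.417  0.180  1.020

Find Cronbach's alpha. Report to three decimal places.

Σσᵢ² = 0.850 + 2.418 + 0.943 + 0.587 + 0.854 + 1.020 = 6.672
Σ_{i<j} σ_ij = 7.264
Var(T) = 6.672 + 2 × 7.264 = 21.200
α = (k/(k−1))·(1 − Σσᵢ²/Var(T)) = (6/5)·(1 − 6.672/21.200) = 0.822

Cronbach's alpha = 0.822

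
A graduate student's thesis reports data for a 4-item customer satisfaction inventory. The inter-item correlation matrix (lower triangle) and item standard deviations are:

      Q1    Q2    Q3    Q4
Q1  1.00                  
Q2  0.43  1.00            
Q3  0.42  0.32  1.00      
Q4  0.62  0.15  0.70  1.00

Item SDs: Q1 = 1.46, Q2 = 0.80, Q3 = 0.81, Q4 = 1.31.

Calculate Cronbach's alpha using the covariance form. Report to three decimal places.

Σσ²ᵢ = 1.46² + 0.80² + 0.81² + 1.31² = 5.1438
Covariances σ_ij = r_ij · s_i · s_j:
  σ(Q1,Q2) = 0.43 × 1.46 × 0.80 = 0.5022
  σ(Q1,Q3) = 0.42 × 1.46 × 0.81 = 0.4967
  σ(Q1,Q4) = 0.62 × 1.46 × 1.31 = 1.1858
  σ(Q2,Q3) = 0.32 × 0.80 × 0.81 = 0.2074
  σ(Q2,Q4) = 0.15 × 0.80 × 1.31 = 0.1572
  σ(Q3,Q4) = 0.70 × 0.81 × 1.31 = 0.7428
σ²_T = Σσ²ᵢ + 2·Σσ_ij = 5.1438 + 2 × 3.2921 = 11.7280
α = (4/3)·(1 − 5.1438/11.7280) = 0.749

Cronbach's alpha = 0.749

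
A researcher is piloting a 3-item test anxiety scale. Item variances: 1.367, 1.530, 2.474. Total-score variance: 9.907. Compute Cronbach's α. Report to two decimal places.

Σσ²ᵢ = 1.367 + 1.530 + 2.474 = 5.371
α = (k/(k−1))·(1 − Σσ²ᵢ/total variance) = (3/2)·(1 − 5.371/9.907) = 0.69

Cronbach's α = 0.69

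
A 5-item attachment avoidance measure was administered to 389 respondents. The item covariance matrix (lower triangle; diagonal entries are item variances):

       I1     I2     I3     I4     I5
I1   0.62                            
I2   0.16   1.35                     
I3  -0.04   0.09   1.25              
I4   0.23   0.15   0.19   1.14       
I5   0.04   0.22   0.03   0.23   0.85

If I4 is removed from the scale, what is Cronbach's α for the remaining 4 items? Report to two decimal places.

Remaining items: I1, I2, I3, I5 (k = 4).
Σσ²ᵢ = 0.62 + 1.35 + 1.25 + 0.85 = 4.07
Var(T) = 4.07 + 2 × 0.50 = 5.07
α (item deleted) = (4/3)·(1 − 4.07/5.07) = 0.26

Cronbach's α = 0.26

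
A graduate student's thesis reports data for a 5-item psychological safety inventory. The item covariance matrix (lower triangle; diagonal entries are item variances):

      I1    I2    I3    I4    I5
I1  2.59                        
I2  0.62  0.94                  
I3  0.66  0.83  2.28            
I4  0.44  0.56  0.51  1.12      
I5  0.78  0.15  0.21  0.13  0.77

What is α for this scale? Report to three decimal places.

α = 0.699

Σσᵢ² = 2.59 + 0.94 + 2.28 + 1.12 + 0.77 = 7.70
Sum of the distinct covariances = 4.89
σ²_T = 7.70 + 2 × 4.89 = 17.48
α = (k/(k−1))·(1 − Σσᵢ²/σ²_T) = (5/4)·(1 − 7.70/17.48) = 0.699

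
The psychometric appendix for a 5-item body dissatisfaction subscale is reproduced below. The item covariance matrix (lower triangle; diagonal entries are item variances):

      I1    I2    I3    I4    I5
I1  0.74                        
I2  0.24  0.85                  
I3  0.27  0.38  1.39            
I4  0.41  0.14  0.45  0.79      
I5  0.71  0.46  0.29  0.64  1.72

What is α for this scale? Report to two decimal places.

Σσᵢ² = 0.74 + 0.85 + 1.39 + 0.79 + 1.72 = 5.49
Sum of the distinct covariances = 3.99
total variance = 5.49 + 2 × 3.99 = 13.47
α = (k/(k−1))·(1 − Σσᵢ²/total variance) = (5/4)·(1 − 5.49/13.47) = 0.74

α = 0.74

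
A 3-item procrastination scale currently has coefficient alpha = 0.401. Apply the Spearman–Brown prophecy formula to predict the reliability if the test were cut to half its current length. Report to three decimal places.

predicted reliability = 0.251

Length factor m = 1/2
α' = m·α / (1 − (1−m)·α)
   = 1/2 × 0.401 / (1 − (1 − 1/2) × 0.401)
   = 0.2005 / 0.7995 = 0.251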